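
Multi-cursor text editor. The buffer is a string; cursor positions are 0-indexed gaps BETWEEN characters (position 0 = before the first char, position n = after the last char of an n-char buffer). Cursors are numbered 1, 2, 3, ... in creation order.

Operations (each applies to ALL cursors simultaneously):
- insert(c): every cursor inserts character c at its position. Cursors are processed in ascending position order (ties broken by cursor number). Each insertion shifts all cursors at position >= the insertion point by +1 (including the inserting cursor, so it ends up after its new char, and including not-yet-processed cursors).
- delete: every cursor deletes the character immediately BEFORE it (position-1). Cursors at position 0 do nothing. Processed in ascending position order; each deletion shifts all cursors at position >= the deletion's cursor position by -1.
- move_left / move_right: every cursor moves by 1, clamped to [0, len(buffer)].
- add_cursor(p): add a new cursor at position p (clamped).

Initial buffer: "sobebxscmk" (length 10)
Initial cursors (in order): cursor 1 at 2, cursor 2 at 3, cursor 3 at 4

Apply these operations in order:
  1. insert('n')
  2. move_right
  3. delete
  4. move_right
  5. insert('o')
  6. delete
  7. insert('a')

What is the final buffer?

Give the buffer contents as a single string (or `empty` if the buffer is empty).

Answer: sonnanaxascmk

Derivation:
After op 1 (insert('n')): buffer="sonbnenbxscmk" (len 13), cursors c1@3 c2@5 c3@7, authorship ..1.2.3......
After op 2 (move_right): buffer="sonbnenbxscmk" (len 13), cursors c1@4 c2@6 c3@8, authorship ..1.2.3......
After op 3 (delete): buffer="sonnnxscmk" (len 10), cursors c1@3 c2@4 c3@5, authorship ..123.....
After op 4 (move_right): buffer="sonnnxscmk" (len 10), cursors c1@4 c2@5 c3@6, authorship ..123.....
After op 5 (insert('o')): buffer="sonnonoxoscmk" (len 13), cursors c1@5 c2@7 c3@9, authorship ..12132.3....
After op 6 (delete): buffer="sonnnxscmk" (len 10), cursors c1@4 c2@5 c3@6, authorship ..123.....
After op 7 (insert('a')): buffer="sonnanaxascmk" (len 13), cursors c1@5 c2@7 c3@9, authorship ..12132.3....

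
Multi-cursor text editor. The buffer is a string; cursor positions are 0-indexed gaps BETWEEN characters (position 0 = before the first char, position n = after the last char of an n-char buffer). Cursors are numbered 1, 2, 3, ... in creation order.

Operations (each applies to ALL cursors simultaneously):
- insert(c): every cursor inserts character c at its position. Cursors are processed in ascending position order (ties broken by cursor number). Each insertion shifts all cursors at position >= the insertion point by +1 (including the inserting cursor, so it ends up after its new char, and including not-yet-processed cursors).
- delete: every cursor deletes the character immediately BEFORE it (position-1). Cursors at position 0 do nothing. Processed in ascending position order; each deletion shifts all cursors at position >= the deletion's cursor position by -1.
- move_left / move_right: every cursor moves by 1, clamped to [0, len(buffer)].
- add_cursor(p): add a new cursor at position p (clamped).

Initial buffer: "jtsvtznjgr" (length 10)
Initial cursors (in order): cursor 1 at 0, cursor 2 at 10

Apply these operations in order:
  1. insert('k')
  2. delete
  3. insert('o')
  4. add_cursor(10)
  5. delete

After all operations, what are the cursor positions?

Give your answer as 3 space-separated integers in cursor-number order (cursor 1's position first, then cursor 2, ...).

Answer: 0 9 8

Derivation:
After op 1 (insert('k')): buffer="kjtsvtznjgrk" (len 12), cursors c1@1 c2@12, authorship 1..........2
After op 2 (delete): buffer="jtsvtznjgr" (len 10), cursors c1@0 c2@10, authorship ..........
After op 3 (insert('o')): buffer="ojtsvtznjgro" (len 12), cursors c1@1 c2@12, authorship 1..........2
After op 4 (add_cursor(10)): buffer="ojtsvtznjgro" (len 12), cursors c1@1 c3@10 c2@12, authorship 1..........2
After op 5 (delete): buffer="jtsvtznjr" (len 9), cursors c1@0 c3@8 c2@9, authorship .........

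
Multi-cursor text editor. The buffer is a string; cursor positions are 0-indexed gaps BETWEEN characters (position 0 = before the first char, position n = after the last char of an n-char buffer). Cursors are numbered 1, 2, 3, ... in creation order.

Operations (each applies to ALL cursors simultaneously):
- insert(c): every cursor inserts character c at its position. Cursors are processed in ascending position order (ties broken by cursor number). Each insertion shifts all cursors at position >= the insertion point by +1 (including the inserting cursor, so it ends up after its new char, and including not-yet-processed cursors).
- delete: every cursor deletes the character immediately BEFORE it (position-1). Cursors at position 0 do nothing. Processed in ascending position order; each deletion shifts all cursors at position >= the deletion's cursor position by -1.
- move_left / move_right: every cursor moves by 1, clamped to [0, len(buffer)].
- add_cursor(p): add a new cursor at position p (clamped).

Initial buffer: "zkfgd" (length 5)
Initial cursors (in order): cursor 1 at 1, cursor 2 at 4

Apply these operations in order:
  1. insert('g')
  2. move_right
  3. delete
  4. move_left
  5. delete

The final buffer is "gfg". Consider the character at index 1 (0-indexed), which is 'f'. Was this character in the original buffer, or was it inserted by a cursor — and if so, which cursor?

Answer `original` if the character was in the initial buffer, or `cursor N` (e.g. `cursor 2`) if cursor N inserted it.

After op 1 (insert('g')): buffer="zgkfggd" (len 7), cursors c1@2 c2@6, authorship .1...2.
After op 2 (move_right): buffer="zgkfggd" (len 7), cursors c1@3 c2@7, authorship .1...2.
After op 3 (delete): buffer="zgfgg" (len 5), cursors c1@2 c2@5, authorship .1..2
After op 4 (move_left): buffer="zgfgg" (len 5), cursors c1@1 c2@4, authorship .1..2
After op 5 (delete): buffer="gfg" (len 3), cursors c1@0 c2@2, authorship 1.2
Authorship (.=original, N=cursor N): 1 . 2
Index 1: author = original

Answer: original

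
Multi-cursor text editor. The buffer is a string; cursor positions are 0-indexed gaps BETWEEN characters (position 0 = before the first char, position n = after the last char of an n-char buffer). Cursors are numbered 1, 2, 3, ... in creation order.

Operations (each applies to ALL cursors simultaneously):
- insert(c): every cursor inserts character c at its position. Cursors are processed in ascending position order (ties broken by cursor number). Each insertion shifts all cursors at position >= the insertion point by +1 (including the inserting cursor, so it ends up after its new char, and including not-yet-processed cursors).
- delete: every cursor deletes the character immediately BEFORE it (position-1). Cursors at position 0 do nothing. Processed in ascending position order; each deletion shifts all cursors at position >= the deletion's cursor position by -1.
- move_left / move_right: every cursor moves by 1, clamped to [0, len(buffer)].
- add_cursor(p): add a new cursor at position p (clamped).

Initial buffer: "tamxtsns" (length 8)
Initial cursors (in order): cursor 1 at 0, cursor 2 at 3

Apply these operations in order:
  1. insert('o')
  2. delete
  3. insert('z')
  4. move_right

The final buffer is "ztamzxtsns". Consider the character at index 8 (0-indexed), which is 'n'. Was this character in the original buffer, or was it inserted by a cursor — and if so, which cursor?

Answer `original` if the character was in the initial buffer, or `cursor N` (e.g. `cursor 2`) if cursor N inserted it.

After op 1 (insert('o')): buffer="otamoxtsns" (len 10), cursors c1@1 c2@5, authorship 1...2.....
After op 2 (delete): buffer="tamxtsns" (len 8), cursors c1@0 c2@3, authorship ........
After op 3 (insert('z')): buffer="ztamzxtsns" (len 10), cursors c1@1 c2@5, authorship 1...2.....
After op 4 (move_right): buffer="ztamzxtsns" (len 10), cursors c1@2 c2@6, authorship 1...2.....
Authorship (.=original, N=cursor N): 1 . . . 2 . . . . .
Index 8: author = original

Answer: original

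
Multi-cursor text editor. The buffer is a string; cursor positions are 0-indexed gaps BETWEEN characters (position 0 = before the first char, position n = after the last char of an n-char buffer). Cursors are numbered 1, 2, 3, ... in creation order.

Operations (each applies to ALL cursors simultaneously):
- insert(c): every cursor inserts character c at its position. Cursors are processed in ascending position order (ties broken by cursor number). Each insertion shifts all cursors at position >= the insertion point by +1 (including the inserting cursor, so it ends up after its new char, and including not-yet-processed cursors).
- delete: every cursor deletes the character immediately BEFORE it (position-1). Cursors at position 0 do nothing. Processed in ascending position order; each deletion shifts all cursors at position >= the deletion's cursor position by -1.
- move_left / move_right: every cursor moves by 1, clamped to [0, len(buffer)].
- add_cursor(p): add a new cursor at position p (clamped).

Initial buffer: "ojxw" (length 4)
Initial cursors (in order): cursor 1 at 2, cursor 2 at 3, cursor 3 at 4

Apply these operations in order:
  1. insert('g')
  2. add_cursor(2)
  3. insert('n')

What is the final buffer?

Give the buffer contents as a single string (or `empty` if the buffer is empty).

Answer: ojngnxgnwgn

Derivation:
After op 1 (insert('g')): buffer="ojgxgwg" (len 7), cursors c1@3 c2@5 c3@7, authorship ..1.2.3
After op 2 (add_cursor(2)): buffer="ojgxgwg" (len 7), cursors c4@2 c1@3 c2@5 c3@7, authorship ..1.2.3
After op 3 (insert('n')): buffer="ojngnxgnwgn" (len 11), cursors c4@3 c1@5 c2@8 c3@11, authorship ..411.22.33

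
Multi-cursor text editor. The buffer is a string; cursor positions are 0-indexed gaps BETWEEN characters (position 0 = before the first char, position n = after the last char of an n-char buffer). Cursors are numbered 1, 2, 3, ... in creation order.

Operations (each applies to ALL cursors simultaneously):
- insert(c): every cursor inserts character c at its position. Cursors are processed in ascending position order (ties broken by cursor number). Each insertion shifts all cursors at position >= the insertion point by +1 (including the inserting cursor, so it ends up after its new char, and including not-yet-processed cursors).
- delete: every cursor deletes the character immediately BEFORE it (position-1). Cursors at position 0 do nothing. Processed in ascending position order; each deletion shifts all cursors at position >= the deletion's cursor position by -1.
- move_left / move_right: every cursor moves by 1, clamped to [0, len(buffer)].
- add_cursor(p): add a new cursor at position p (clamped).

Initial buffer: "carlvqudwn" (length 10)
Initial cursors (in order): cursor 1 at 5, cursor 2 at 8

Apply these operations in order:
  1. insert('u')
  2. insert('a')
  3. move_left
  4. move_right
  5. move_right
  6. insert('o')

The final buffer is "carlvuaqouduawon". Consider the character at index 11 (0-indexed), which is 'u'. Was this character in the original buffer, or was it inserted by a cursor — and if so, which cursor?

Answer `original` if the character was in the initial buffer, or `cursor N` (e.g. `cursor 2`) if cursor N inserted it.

After op 1 (insert('u')): buffer="carlvuquduwn" (len 12), cursors c1@6 c2@10, authorship .....1...2..
After op 2 (insert('a')): buffer="carlvuaquduawn" (len 14), cursors c1@7 c2@12, authorship .....11...22..
After op 3 (move_left): buffer="carlvuaquduawn" (len 14), cursors c1@6 c2@11, authorship .....11...22..
After op 4 (move_right): buffer="carlvuaquduawn" (len 14), cursors c1@7 c2@12, authorship .....11...22..
After op 5 (move_right): buffer="carlvuaquduawn" (len 14), cursors c1@8 c2@13, authorship .....11...22..
After op 6 (insert('o')): buffer="carlvuaqouduawon" (len 16), cursors c1@9 c2@15, authorship .....11.1..22.2.
Authorship (.=original, N=cursor N): . . . . . 1 1 . 1 . . 2 2 . 2 .
Index 11: author = 2

Answer: cursor 2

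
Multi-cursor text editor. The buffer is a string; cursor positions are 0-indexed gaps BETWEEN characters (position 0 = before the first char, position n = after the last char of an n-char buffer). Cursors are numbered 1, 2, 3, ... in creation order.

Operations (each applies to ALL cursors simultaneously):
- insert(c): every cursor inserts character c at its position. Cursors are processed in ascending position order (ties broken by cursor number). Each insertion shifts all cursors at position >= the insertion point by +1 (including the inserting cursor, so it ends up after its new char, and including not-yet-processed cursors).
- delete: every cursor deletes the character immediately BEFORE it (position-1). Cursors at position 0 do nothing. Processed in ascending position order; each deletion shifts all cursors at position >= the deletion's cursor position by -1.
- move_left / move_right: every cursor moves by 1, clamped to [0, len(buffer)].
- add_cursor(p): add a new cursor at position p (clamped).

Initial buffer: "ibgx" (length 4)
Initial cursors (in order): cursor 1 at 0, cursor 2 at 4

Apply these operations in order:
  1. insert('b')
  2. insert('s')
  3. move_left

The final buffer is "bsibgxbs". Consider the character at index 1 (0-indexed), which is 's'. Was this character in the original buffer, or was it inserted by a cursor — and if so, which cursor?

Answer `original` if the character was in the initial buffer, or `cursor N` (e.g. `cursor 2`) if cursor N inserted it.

Answer: cursor 1

Derivation:
After op 1 (insert('b')): buffer="bibgxb" (len 6), cursors c1@1 c2@6, authorship 1....2
After op 2 (insert('s')): buffer="bsibgxbs" (len 8), cursors c1@2 c2@8, authorship 11....22
After op 3 (move_left): buffer="bsibgxbs" (len 8), cursors c1@1 c2@7, authorship 11....22
Authorship (.=original, N=cursor N): 1 1 . . . . 2 2
Index 1: author = 1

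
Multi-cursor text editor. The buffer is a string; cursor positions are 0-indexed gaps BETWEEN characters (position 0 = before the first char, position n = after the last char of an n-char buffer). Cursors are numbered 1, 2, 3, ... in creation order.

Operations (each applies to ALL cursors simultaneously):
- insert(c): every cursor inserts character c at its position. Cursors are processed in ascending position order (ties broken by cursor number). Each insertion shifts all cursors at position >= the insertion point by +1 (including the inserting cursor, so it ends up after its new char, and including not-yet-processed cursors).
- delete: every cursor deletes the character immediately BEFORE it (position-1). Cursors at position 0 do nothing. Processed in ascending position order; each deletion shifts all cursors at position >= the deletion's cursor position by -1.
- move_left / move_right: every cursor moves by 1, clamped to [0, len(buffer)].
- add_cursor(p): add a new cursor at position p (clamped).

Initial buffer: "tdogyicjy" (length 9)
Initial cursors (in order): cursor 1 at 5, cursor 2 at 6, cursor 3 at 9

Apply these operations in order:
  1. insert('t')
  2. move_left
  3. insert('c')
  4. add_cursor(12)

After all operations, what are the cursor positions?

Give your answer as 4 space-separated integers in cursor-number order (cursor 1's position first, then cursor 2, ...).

Answer: 6 9 14 12

Derivation:
After op 1 (insert('t')): buffer="tdogytitcjyt" (len 12), cursors c1@6 c2@8 c3@12, authorship .....1.2...3
After op 2 (move_left): buffer="tdogytitcjyt" (len 12), cursors c1@5 c2@7 c3@11, authorship .....1.2...3
After op 3 (insert('c')): buffer="tdogyctictcjyct" (len 15), cursors c1@6 c2@9 c3@14, authorship .....11.22...33
After op 4 (add_cursor(12)): buffer="tdogyctictcjyct" (len 15), cursors c1@6 c2@9 c4@12 c3@14, authorship .....11.22...33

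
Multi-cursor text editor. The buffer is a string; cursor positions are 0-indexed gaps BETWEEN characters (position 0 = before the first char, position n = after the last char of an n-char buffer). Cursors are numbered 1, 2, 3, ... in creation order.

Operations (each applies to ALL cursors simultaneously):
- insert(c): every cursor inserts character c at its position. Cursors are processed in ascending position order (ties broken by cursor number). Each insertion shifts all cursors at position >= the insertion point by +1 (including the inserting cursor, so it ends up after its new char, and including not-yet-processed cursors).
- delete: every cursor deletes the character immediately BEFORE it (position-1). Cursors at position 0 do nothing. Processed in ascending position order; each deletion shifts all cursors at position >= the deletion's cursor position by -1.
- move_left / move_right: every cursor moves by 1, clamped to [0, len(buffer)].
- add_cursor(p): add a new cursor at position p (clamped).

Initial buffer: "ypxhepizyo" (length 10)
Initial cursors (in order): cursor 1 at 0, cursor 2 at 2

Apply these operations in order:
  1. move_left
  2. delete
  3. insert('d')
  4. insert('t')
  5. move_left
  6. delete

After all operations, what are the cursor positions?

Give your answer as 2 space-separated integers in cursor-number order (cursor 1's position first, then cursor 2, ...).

Answer: 1 1

Derivation:
After op 1 (move_left): buffer="ypxhepizyo" (len 10), cursors c1@0 c2@1, authorship ..........
After op 2 (delete): buffer="pxhepizyo" (len 9), cursors c1@0 c2@0, authorship .........
After op 3 (insert('d')): buffer="ddpxhepizyo" (len 11), cursors c1@2 c2@2, authorship 12.........
After op 4 (insert('t')): buffer="ddttpxhepizyo" (len 13), cursors c1@4 c2@4, authorship 1212.........
After op 5 (move_left): buffer="ddttpxhepizyo" (len 13), cursors c1@3 c2@3, authorship 1212.........
After op 6 (delete): buffer="dtpxhepizyo" (len 11), cursors c1@1 c2@1, authorship 12.........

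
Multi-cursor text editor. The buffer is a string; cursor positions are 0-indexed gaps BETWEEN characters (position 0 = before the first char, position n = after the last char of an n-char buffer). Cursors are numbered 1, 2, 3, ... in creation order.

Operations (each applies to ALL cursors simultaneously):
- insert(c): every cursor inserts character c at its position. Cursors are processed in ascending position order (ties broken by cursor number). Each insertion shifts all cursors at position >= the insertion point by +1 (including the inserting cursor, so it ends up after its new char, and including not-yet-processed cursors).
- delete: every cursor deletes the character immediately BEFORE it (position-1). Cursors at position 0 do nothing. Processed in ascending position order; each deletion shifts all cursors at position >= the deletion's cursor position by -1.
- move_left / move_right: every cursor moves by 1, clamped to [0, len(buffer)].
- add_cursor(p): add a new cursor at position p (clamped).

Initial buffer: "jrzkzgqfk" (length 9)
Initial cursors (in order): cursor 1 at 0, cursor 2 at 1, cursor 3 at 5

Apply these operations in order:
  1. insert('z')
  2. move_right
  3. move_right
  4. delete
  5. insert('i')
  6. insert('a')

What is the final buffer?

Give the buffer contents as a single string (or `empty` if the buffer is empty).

Answer: zjiariakzzgiafk

Derivation:
After op 1 (insert('z')): buffer="zjzrzkzzgqfk" (len 12), cursors c1@1 c2@3 c3@8, authorship 1.2....3....
After op 2 (move_right): buffer="zjzrzkzzgqfk" (len 12), cursors c1@2 c2@4 c3@9, authorship 1.2....3....
After op 3 (move_right): buffer="zjzrzkzzgqfk" (len 12), cursors c1@3 c2@5 c3@10, authorship 1.2....3....
After op 4 (delete): buffer="zjrkzzgfk" (len 9), cursors c1@2 c2@3 c3@7, authorship 1....3...
After op 5 (insert('i')): buffer="zjirikzzgifk" (len 12), cursors c1@3 c2@5 c3@10, authorship 1.1.2..3.3..
After op 6 (insert('a')): buffer="zjiariakzzgiafk" (len 15), cursors c1@4 c2@7 c3@13, authorship 1.11.22..3.33..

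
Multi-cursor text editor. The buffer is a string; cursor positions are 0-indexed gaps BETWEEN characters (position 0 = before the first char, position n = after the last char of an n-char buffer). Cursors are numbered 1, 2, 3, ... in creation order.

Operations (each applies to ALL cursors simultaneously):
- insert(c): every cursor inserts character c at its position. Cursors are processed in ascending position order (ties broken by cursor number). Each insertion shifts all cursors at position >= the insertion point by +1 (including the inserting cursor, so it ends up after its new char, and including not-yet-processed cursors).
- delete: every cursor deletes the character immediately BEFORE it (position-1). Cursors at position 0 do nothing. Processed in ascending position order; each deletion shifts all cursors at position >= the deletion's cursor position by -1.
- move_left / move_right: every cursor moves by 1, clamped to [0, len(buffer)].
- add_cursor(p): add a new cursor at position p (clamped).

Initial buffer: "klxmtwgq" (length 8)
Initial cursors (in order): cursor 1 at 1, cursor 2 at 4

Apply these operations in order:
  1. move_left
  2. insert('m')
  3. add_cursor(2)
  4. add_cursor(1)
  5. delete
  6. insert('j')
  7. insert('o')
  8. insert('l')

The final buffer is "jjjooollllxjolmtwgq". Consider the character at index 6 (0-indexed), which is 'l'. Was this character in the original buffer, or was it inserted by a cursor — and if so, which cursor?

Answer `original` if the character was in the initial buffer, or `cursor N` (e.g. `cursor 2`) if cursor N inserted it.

After op 1 (move_left): buffer="klxmtwgq" (len 8), cursors c1@0 c2@3, authorship ........
After op 2 (insert('m')): buffer="mklxmmtwgq" (len 10), cursors c1@1 c2@5, authorship 1...2.....
After op 3 (add_cursor(2)): buffer="mklxmmtwgq" (len 10), cursors c1@1 c3@2 c2@5, authorship 1...2.....
After op 4 (add_cursor(1)): buffer="mklxmmtwgq" (len 10), cursors c1@1 c4@1 c3@2 c2@5, authorship 1...2.....
After op 5 (delete): buffer="lxmtwgq" (len 7), cursors c1@0 c3@0 c4@0 c2@2, authorship .......
After op 6 (insert('j')): buffer="jjjlxjmtwgq" (len 11), cursors c1@3 c3@3 c4@3 c2@6, authorship 134..2.....
After op 7 (insert('o')): buffer="jjjooolxjomtwgq" (len 15), cursors c1@6 c3@6 c4@6 c2@10, authorship 134134..22.....
After op 8 (insert('l')): buffer="jjjooollllxjolmtwgq" (len 19), cursors c1@9 c3@9 c4@9 c2@14, authorship 134134134..222.....
Authorship (.=original, N=cursor N): 1 3 4 1 3 4 1 3 4 . . 2 2 2 . . . . .
Index 6: author = 1

Answer: cursor 1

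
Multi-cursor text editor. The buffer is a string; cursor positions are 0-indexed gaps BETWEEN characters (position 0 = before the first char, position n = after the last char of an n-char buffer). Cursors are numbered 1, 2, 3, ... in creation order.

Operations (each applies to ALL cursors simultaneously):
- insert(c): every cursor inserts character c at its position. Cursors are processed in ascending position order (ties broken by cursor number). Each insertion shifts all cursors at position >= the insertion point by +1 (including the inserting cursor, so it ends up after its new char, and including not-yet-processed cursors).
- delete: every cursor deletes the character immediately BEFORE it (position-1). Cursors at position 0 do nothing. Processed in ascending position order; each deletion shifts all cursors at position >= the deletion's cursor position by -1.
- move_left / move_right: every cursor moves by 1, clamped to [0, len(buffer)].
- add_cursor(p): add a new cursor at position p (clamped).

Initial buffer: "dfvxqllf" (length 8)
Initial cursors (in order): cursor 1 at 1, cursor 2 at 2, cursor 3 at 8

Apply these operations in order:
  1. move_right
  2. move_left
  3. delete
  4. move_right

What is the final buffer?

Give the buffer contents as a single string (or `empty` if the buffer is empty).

Answer: vxqlf

Derivation:
After op 1 (move_right): buffer="dfvxqllf" (len 8), cursors c1@2 c2@3 c3@8, authorship ........
After op 2 (move_left): buffer="dfvxqllf" (len 8), cursors c1@1 c2@2 c3@7, authorship ........
After op 3 (delete): buffer="vxqlf" (len 5), cursors c1@0 c2@0 c3@4, authorship .....
After op 4 (move_right): buffer="vxqlf" (len 5), cursors c1@1 c2@1 c3@5, authorship .....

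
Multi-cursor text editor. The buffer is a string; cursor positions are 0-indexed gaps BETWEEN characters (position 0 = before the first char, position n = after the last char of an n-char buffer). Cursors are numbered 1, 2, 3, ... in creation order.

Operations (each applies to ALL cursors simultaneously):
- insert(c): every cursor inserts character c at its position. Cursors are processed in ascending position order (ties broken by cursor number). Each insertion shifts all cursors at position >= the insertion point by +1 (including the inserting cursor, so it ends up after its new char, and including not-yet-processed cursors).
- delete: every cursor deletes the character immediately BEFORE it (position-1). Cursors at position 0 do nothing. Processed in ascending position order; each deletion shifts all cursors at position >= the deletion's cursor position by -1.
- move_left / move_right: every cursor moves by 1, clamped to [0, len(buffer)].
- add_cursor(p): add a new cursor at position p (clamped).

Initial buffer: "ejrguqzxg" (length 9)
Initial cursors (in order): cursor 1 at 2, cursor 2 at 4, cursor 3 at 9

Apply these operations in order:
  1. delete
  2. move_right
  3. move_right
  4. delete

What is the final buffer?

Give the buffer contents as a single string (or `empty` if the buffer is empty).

After op 1 (delete): buffer="eruqzx" (len 6), cursors c1@1 c2@2 c3@6, authorship ......
After op 2 (move_right): buffer="eruqzx" (len 6), cursors c1@2 c2@3 c3@6, authorship ......
After op 3 (move_right): buffer="eruqzx" (len 6), cursors c1@3 c2@4 c3@6, authorship ......
After op 4 (delete): buffer="erz" (len 3), cursors c1@2 c2@2 c3@3, authorship ...

Answer: erz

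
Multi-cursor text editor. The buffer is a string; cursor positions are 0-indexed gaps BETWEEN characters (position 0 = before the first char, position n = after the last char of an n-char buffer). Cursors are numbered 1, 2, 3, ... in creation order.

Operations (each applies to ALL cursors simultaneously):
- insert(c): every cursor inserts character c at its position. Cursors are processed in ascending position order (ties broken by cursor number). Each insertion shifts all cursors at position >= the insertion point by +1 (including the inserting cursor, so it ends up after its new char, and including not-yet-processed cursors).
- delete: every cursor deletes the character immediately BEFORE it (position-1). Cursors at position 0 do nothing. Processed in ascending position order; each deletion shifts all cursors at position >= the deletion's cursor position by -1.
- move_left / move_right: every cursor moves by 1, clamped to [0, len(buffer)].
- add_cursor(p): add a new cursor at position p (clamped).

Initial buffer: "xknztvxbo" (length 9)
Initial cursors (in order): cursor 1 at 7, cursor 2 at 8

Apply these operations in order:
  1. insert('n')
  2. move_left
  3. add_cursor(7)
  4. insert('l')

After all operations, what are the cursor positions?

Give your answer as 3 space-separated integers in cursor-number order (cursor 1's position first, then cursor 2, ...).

Answer: 9 12 9

Derivation:
After op 1 (insert('n')): buffer="xknztvxnbno" (len 11), cursors c1@8 c2@10, authorship .......1.2.
After op 2 (move_left): buffer="xknztvxnbno" (len 11), cursors c1@7 c2@9, authorship .......1.2.
After op 3 (add_cursor(7)): buffer="xknztvxnbno" (len 11), cursors c1@7 c3@7 c2@9, authorship .......1.2.
After op 4 (insert('l')): buffer="xknztvxllnblno" (len 14), cursors c1@9 c3@9 c2@12, authorship .......131.22.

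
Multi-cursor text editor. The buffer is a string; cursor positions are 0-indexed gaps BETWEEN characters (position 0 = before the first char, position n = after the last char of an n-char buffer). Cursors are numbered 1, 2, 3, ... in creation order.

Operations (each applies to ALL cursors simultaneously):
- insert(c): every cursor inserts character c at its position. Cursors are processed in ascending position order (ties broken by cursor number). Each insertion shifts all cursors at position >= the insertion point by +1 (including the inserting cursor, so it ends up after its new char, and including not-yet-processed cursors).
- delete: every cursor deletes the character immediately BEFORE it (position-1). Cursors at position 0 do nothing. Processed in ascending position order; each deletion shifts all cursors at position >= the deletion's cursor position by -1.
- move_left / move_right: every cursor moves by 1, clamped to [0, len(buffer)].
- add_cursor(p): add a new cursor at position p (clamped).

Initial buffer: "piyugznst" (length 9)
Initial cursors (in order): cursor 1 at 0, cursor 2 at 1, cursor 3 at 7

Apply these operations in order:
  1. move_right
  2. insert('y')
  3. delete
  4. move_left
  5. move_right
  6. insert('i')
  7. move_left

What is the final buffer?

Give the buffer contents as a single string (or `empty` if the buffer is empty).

After op 1 (move_right): buffer="piyugznst" (len 9), cursors c1@1 c2@2 c3@8, authorship .........
After op 2 (insert('y')): buffer="pyiyyugznsyt" (len 12), cursors c1@2 c2@4 c3@11, authorship .1.2......3.
After op 3 (delete): buffer="piyugznst" (len 9), cursors c1@1 c2@2 c3@8, authorship .........
After op 4 (move_left): buffer="piyugznst" (len 9), cursors c1@0 c2@1 c3@7, authorship .........
After op 5 (move_right): buffer="piyugznst" (len 9), cursors c1@1 c2@2 c3@8, authorship .........
After op 6 (insert('i')): buffer="piiiyugznsit" (len 12), cursors c1@2 c2@4 c3@11, authorship .1.2......3.
After op 7 (move_left): buffer="piiiyugznsit" (len 12), cursors c1@1 c2@3 c3@10, authorship .1.2......3.

Answer: piiiyugznsit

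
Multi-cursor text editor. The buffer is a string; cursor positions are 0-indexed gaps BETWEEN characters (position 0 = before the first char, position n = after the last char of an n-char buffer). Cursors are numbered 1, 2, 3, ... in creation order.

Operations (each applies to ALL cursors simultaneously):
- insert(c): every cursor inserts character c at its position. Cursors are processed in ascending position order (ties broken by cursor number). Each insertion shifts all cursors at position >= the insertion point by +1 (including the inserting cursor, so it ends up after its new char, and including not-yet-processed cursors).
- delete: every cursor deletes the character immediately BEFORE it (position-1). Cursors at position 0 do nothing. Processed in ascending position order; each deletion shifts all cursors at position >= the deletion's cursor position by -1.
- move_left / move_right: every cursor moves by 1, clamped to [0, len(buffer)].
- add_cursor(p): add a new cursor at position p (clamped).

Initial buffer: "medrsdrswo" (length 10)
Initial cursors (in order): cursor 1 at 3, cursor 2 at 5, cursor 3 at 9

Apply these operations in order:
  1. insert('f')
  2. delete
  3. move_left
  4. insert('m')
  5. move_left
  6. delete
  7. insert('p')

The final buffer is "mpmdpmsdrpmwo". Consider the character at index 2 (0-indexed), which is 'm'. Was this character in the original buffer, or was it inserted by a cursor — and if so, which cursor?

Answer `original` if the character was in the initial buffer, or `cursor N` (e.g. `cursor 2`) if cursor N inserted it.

Answer: cursor 1

Derivation:
After op 1 (insert('f')): buffer="medfrsfdrswfo" (len 13), cursors c1@4 c2@7 c3@12, authorship ...1..2....3.
After op 2 (delete): buffer="medrsdrswo" (len 10), cursors c1@3 c2@5 c3@9, authorship ..........
After op 3 (move_left): buffer="medrsdrswo" (len 10), cursors c1@2 c2@4 c3@8, authorship ..........
After op 4 (insert('m')): buffer="memdrmsdrsmwo" (len 13), cursors c1@3 c2@6 c3@11, authorship ..1..2....3..
After op 5 (move_left): buffer="memdrmsdrsmwo" (len 13), cursors c1@2 c2@5 c3@10, authorship ..1..2....3..
After op 6 (delete): buffer="mmdmsdrmwo" (len 10), cursors c1@1 c2@3 c3@7, authorship .1.2...3..
After op 7 (insert('p')): buffer="mpmdpmsdrpmwo" (len 13), cursors c1@2 c2@5 c3@10, authorship .11.22...33..
Authorship (.=original, N=cursor N): . 1 1 . 2 2 . . . 3 3 . .
Index 2: author = 1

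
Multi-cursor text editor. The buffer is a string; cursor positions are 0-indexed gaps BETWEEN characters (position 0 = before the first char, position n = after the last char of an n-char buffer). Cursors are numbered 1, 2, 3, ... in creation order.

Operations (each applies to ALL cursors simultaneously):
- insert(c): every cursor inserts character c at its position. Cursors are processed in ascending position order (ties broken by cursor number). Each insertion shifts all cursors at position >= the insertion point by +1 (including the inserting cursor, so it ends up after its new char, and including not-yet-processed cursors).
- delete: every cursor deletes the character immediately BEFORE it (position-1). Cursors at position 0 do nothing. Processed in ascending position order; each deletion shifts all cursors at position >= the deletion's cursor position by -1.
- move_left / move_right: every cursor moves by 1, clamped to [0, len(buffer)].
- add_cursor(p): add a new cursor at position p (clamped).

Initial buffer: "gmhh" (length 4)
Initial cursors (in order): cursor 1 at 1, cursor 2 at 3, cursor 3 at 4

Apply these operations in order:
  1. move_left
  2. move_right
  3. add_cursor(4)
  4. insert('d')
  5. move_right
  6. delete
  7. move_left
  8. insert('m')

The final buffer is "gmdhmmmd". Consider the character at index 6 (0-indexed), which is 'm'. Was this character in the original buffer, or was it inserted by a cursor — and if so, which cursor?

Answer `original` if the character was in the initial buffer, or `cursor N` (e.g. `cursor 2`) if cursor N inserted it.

After op 1 (move_left): buffer="gmhh" (len 4), cursors c1@0 c2@2 c3@3, authorship ....
After op 2 (move_right): buffer="gmhh" (len 4), cursors c1@1 c2@3 c3@4, authorship ....
After op 3 (add_cursor(4)): buffer="gmhh" (len 4), cursors c1@1 c2@3 c3@4 c4@4, authorship ....
After op 4 (insert('d')): buffer="gdmhdhdd" (len 8), cursors c1@2 c2@5 c3@8 c4@8, authorship .1..2.34
After op 5 (move_right): buffer="gdmhdhdd" (len 8), cursors c1@3 c2@6 c3@8 c4@8, authorship .1..2.34
After op 6 (delete): buffer="gdhd" (len 4), cursors c1@2 c2@4 c3@4 c4@4, authorship .1.2
After op 7 (move_left): buffer="gdhd" (len 4), cursors c1@1 c2@3 c3@3 c4@3, authorship .1.2
After op 8 (insert('m')): buffer="gmdhmmmd" (len 8), cursors c1@2 c2@7 c3@7 c4@7, authorship .11.2342
Authorship (.=original, N=cursor N): . 1 1 . 2 3 4 2
Index 6: author = 4

Answer: cursor 4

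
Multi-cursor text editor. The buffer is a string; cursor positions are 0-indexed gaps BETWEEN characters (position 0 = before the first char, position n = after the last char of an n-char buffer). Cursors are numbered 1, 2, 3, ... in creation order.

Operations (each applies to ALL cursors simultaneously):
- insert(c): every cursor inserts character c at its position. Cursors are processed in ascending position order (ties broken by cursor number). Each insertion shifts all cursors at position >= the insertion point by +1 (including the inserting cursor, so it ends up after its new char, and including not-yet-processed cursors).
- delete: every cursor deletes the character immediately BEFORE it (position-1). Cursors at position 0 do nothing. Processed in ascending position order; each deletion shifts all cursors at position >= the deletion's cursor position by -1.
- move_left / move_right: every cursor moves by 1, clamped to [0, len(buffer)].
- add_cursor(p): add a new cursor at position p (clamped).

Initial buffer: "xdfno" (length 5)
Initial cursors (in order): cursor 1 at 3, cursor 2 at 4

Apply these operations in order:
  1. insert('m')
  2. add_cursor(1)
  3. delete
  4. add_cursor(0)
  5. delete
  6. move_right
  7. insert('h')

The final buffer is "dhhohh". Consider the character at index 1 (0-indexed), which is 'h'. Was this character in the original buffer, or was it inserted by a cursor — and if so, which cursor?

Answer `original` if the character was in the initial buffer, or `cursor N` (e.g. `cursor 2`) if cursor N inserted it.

After op 1 (insert('m')): buffer="xdfmnmo" (len 7), cursors c1@4 c2@6, authorship ...1.2.
After op 2 (add_cursor(1)): buffer="xdfmnmo" (len 7), cursors c3@1 c1@4 c2@6, authorship ...1.2.
After op 3 (delete): buffer="dfno" (len 4), cursors c3@0 c1@2 c2@3, authorship ....
After op 4 (add_cursor(0)): buffer="dfno" (len 4), cursors c3@0 c4@0 c1@2 c2@3, authorship ....
After op 5 (delete): buffer="do" (len 2), cursors c3@0 c4@0 c1@1 c2@1, authorship ..
After op 6 (move_right): buffer="do" (len 2), cursors c3@1 c4@1 c1@2 c2@2, authorship ..
After op 7 (insert('h')): buffer="dhhohh" (len 6), cursors c3@3 c4@3 c1@6 c2@6, authorship .34.12
Authorship (.=original, N=cursor N): . 3 4 . 1 2
Index 1: author = 3

Answer: cursor 3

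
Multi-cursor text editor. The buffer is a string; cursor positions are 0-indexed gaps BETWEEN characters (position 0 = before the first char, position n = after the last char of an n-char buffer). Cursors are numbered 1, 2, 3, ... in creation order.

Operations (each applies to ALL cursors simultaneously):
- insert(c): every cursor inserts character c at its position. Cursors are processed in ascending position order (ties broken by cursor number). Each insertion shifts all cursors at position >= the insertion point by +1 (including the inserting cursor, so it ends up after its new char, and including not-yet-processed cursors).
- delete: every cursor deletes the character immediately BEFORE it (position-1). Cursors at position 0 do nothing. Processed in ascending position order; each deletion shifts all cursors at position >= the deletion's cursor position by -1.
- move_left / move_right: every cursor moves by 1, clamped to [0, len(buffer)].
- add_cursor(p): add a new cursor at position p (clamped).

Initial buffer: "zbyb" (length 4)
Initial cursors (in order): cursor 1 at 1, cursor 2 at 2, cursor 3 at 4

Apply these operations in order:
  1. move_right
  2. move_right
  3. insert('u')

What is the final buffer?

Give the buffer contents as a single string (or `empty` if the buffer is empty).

After op 1 (move_right): buffer="zbyb" (len 4), cursors c1@2 c2@3 c3@4, authorship ....
After op 2 (move_right): buffer="zbyb" (len 4), cursors c1@3 c2@4 c3@4, authorship ....
After op 3 (insert('u')): buffer="zbyubuu" (len 7), cursors c1@4 c2@7 c3@7, authorship ...1.23

Answer: zbyubuu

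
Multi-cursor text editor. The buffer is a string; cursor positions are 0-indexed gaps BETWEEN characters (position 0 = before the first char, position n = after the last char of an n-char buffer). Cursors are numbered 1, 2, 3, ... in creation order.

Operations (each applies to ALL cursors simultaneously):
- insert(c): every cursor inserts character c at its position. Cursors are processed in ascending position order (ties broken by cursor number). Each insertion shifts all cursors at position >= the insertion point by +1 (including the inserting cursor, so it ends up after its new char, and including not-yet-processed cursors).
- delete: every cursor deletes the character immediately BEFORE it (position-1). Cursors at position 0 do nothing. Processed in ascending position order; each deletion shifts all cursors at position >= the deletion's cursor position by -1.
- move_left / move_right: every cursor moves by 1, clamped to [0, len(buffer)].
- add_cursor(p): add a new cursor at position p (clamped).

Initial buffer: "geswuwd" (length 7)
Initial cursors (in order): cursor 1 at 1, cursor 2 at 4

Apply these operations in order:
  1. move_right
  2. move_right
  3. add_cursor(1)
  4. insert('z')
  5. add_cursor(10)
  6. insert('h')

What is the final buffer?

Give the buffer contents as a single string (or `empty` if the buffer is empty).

After op 1 (move_right): buffer="geswuwd" (len 7), cursors c1@2 c2@5, authorship .......
After op 2 (move_right): buffer="geswuwd" (len 7), cursors c1@3 c2@6, authorship .......
After op 3 (add_cursor(1)): buffer="geswuwd" (len 7), cursors c3@1 c1@3 c2@6, authorship .......
After op 4 (insert('z')): buffer="gzeszwuwzd" (len 10), cursors c3@2 c1@5 c2@9, authorship .3..1...2.
After op 5 (add_cursor(10)): buffer="gzeszwuwzd" (len 10), cursors c3@2 c1@5 c2@9 c4@10, authorship .3..1...2.
After op 6 (insert('h')): buffer="gzheszhwuwzhdh" (len 14), cursors c3@3 c1@7 c2@12 c4@14, authorship .33..11...22.4

Answer: gzheszhwuwzhdh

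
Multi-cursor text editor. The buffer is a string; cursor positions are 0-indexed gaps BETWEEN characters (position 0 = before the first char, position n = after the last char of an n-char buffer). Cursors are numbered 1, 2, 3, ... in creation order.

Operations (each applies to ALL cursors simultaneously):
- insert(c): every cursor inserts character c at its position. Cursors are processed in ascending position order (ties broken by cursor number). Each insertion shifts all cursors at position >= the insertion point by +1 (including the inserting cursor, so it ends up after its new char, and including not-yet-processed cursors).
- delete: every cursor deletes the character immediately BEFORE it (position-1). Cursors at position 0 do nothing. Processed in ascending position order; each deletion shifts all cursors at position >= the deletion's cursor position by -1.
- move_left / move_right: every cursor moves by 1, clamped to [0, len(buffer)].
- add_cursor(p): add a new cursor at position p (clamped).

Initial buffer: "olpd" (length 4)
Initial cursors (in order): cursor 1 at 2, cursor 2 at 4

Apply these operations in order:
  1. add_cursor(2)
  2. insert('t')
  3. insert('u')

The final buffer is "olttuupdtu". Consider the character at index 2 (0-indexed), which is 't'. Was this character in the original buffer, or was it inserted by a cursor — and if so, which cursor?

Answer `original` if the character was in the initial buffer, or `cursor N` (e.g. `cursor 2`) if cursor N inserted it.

After op 1 (add_cursor(2)): buffer="olpd" (len 4), cursors c1@2 c3@2 c2@4, authorship ....
After op 2 (insert('t')): buffer="olttpdt" (len 7), cursors c1@4 c3@4 c2@7, authorship ..13..2
After op 3 (insert('u')): buffer="olttuupdtu" (len 10), cursors c1@6 c3@6 c2@10, authorship ..1313..22
Authorship (.=original, N=cursor N): . . 1 3 1 3 . . 2 2
Index 2: author = 1

Answer: cursor 1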